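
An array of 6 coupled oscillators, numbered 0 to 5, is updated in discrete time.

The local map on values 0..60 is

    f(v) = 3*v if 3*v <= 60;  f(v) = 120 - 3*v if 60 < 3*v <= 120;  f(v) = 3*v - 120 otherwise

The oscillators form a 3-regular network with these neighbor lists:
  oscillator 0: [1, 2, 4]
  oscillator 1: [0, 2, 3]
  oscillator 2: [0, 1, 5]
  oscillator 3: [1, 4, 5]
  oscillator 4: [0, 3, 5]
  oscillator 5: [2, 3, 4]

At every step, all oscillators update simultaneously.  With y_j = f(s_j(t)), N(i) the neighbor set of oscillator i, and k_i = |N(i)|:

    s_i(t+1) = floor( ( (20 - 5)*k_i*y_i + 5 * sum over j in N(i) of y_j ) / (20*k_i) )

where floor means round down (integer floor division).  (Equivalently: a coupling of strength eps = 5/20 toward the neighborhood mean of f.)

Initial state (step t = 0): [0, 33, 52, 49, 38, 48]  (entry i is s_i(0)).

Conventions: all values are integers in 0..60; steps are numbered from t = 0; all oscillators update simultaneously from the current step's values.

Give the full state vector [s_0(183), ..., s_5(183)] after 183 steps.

Simulating step by step:
t=0: [0, 33, 52, 49, 38, 48]
t=1: [5, 21, 30, 24, 8, 23]
t=2: [20, 50, 32, 47, 27, 46]
t=3: [52, 31, 27, 23, 37, 20]
t=4: [33, 30, 39, 46, 19, 53]
t=5: [23, 26, 9, 24, 49, 35]
t=6: [46, 42, 29, 43, 29, 19]
t=7: [19, 9, 31, 14, 31, 49]
t=8: [49, 30, 29, 38, 30, 28]
t=9: [28, 28, 32, 12, 28, 32]
t=10: [35, 35, 26, 35, 35, 26]
t=11: [17, 17, 37, 17, 17, 37]
t=12: [47, 47, 16, 47, 47, 16]
t=13: [23, 23, 43, 23, 23, 43]
t=14: [47, 47, 16, 47, 47, 16]

Answer: [23, 23, 43, 23, 23, 43]
Key observation: The state at step 12, [47, 47, 16, 47, 47, 16], reappears at step 14: the system is in a cycle of period 2 from step 12 on.  Therefore the state at step 183 equals the state at step 12 + ((183 - 12) mod 2) = 13, which is [23, 23, 43, 23, 23, 43].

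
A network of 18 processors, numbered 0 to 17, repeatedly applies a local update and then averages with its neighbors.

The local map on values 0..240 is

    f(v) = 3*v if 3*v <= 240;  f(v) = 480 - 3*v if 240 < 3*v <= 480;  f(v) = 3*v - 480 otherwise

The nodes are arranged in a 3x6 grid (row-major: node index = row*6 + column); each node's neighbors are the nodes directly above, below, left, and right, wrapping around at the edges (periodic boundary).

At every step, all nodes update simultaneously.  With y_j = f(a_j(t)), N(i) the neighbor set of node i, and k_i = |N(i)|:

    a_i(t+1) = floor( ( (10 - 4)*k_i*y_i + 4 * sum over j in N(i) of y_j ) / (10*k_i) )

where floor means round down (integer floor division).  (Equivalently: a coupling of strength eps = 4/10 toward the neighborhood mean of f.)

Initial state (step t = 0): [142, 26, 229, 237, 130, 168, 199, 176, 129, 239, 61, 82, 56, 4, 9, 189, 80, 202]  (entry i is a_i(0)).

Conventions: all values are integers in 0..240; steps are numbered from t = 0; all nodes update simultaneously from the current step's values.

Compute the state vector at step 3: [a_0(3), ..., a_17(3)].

Simulating step by step:
t=0: [142, 26, 229, 237, 130, 168, 199, 176, 129, 239, 61, 82, 56, 4, 9, 189, 80, 202]
t=1: [71, 78, 167, 200, 121, 64, 120, 58, 107, 201, 189, 185, 131, 39, 56, 125, 192, 142]
t=2: [191, 192, 80, 108, 119, 161, 126, 167, 144, 120, 93, 90, 102, 136, 141, 113, 93, 77]
t=3: [93, 100, 179, 156, 129, 67, 111, 44, 72, 126, 186, 179, 154, 78, 84, 138, 190, 197]

Answer: [93, 100, 179, 156, 129, 67, 111, 44, 72, 126, 186, 179, 154, 78, 84, 138, 190, 197]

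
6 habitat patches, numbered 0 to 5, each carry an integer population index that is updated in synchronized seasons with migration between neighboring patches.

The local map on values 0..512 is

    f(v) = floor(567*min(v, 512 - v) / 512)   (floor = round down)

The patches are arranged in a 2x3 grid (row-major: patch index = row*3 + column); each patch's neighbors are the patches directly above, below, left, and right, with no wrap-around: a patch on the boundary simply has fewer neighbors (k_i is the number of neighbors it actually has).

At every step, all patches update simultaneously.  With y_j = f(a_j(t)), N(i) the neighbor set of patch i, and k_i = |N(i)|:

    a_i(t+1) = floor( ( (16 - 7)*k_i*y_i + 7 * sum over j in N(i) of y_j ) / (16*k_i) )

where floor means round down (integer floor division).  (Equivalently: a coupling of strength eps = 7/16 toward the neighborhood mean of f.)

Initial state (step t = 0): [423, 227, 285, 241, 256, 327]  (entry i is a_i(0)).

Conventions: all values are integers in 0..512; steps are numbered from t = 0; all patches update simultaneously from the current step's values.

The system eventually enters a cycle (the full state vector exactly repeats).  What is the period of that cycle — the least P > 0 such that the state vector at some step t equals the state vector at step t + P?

Answer: 4
Key observation: The state at step 27, [281, 281, 281, 281, 281, 281], reappears at step 31 — and no state repeats earlier — so the cycle the system enters has period 4.

Derivation:
t=0: [423, 227, 285, 241, 256, 327]
t=1: [168, 233, 240, 232, 264, 231]
t=2: [217, 250, 261, 244, 266, 261]
t=3: [254, 270, 276, 263, 273, 275]
t=4: [276, 267, 262, 273, 265, 262]
t=5: [263, 270, 274, 265, 271, 275]
t=6: [272, 267, 263, 271, 266, 263]
t=7: [266, 270, 274, 267, 271, 274]
t=8: [270, 267, 263, 270, 266, 263]
t=9: [267, 271, 274, 268, 271, 274]
t=10: [269, 266, 263, 269, 266, 263]
t=11: [269, 272, 274, 269, 272, 274]
t=12: [268, 265, 263, 268, 265, 263]
t=13: [270, 272, 274, 270, 272, 274]
t=14: [266, 265, 263, 266, 265, 263]
t=15: [272, 273, 274, 272, 273, 274]
t=16: [264, 264, 263, 264, 264, 263]
t=17: [274, 274, 274, 274, 274, 274]
t=18: [263, 263, 263, 263, 263, 263]
t=19: [275, 275, 275, 275, 275, 275]
t=20: [262, 262, 262, 262, 262, 262]
t=21: [276, 276, 276, 276, 276, 276]
t=22: [261, 261, 261, 261, 261, 261]
t=23: [277, 277, 277, 277, 277, 277]
t=24: [260, 260, 260, 260, 260, 260]
t=25: [279, 279, 279, 279, 279, 279]
t=26: [258, 258, 258, 258, 258, 258]
t=27: [281, 281, 281, 281, 281, 281]
t=28: [255, 255, 255, 255, 255, 255]
t=29: [282, 282, 282, 282, 282, 282]
t=30: [254, 254, 254, 254, 254, 254]
t=31: [281, 281, 281, 281, 281, 281]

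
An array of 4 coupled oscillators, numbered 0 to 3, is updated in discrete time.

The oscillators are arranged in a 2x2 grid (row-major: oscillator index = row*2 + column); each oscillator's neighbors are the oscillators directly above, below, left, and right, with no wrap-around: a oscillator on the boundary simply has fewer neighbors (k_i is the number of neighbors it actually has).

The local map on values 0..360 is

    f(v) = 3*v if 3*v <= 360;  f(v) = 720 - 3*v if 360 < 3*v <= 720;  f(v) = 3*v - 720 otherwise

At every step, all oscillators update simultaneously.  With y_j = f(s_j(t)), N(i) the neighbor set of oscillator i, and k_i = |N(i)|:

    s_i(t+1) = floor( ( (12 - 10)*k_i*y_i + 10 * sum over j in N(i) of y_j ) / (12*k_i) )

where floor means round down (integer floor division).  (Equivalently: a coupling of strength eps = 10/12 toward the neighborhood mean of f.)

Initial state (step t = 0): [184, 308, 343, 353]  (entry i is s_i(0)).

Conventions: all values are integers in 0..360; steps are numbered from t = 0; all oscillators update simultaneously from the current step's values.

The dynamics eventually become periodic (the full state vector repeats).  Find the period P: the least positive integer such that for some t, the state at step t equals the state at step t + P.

Simulating step by step:
t=0: [184, 308, 343, 353]
t=1: [241, 245, 262, 270]
t=2: [34, 41, 49, 48]
t=3: [129, 123, 127, 136]
t=4: [343, 327, 325, 339]
t=5: [266, 296, 295, 264]
t=6: [151, 90, 90, 150]
t=7: [269, 268, 268, 270]
t=8: [84, 87, 87, 85]
t=9: [259, 254, 254, 260]
t=10: [44, 55, 55, 45]
t=11: [159, 138, 138, 160]
t=12: [295, 252, 252, 295]
t=13: [57, 143, 143, 57]
t=14: [271, 191, 191, 271]
t=15: [138, 102, 102, 138]
t=16: [306, 306, 306, 306]
t=17: [198, 198, 198, 198]
t=18: [126, 126, 126, 126]
t=19: [342, 342, 342, 342]
t=20: [306, 306, 306, 306]

Answer: 4
Key observation: The state at step 16, [306, 306, 306, 306], reappears at step 20 — and no state repeats earlier — so the cycle the system enters has period 4.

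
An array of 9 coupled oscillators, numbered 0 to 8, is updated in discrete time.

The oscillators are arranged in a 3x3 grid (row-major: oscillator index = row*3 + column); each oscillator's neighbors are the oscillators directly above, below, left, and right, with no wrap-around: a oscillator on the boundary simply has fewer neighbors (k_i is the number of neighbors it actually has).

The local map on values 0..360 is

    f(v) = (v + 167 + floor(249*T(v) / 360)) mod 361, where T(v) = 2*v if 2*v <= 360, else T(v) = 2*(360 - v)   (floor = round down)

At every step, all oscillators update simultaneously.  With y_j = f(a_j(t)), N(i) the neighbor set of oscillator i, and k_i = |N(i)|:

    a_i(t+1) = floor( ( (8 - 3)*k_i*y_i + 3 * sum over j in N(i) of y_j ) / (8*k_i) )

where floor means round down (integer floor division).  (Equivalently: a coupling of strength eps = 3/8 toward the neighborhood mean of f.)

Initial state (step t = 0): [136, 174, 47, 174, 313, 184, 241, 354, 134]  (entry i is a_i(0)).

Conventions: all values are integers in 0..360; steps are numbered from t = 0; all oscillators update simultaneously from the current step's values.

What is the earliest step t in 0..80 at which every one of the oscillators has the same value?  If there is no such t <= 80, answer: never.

Answer: 5
Key observation: Synchronization is absorbing here: once all oscillators are equal they stay equal, and step 5 is the first all-equal step.

Derivation:
t=0: [136, 174, 47, 174, 313, 184, 241, 354, 134]  (not all equal)
t=1: [163, 211, 259, 203, 193, 219, 204, 170, 153]  (not all equal)
t=2: [205, 217, 210, 222, 226, 213, 222, 210, 187]  (not all equal)
t=3: [222, 220, 222, 218, 218, 222, 218, 222, 228]  (not all equal)
t=4: [218, 218, 218, 219, 219, 218, 219, 218, 216]  (not all equal)
t=5: [220, 220, 220, 220, 220, 220, 220, 220, 220]  (all equal)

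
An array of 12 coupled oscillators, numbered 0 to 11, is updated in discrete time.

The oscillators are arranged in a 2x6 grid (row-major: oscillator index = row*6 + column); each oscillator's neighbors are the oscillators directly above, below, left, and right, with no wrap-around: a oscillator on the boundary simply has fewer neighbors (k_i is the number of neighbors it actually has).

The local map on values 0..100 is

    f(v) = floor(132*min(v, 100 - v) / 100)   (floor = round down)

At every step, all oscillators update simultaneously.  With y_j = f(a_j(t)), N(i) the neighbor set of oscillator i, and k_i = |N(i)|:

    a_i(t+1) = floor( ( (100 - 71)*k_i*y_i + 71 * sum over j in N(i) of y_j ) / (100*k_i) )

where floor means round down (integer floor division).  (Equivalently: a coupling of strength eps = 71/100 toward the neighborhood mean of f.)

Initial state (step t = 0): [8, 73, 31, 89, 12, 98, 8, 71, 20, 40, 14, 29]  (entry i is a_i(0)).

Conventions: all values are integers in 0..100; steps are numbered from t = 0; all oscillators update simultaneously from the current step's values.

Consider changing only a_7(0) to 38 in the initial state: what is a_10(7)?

Answer: a_10(7) = 61
Key observation: This trace re-runs the system from the modified initial state.

Derivation:
t=0: [8, 73, 31, 89, 12, 98, 8, 38, 20, 40, 14, 29]
t=1: [18, 33, 29, 29, 12, 19, 24, 31, 41, 28, 30, 18]
t=2: [32, 36, 42, 32, 28, 20, 31, 41, 42, 41, 28, 29]
t=3: [43, 49, 50, 46, 35, 33, 45, 49, 54, 47, 40, 33]
t=4: [59, 62, 62, 58, 50, 44, 59, 61, 62, 58, 50, 46]
t=5: [52, 51, 51, 56, 61, 61, 52, 51, 51, 56, 61, 61]
t=6: [63, 63, 62, 57, 52, 51, 63, 63, 62, 57, 52, 51]
t=7: [48, 48, 50, 56, 61, 63, 48, 48, 50, 56, 61, 63]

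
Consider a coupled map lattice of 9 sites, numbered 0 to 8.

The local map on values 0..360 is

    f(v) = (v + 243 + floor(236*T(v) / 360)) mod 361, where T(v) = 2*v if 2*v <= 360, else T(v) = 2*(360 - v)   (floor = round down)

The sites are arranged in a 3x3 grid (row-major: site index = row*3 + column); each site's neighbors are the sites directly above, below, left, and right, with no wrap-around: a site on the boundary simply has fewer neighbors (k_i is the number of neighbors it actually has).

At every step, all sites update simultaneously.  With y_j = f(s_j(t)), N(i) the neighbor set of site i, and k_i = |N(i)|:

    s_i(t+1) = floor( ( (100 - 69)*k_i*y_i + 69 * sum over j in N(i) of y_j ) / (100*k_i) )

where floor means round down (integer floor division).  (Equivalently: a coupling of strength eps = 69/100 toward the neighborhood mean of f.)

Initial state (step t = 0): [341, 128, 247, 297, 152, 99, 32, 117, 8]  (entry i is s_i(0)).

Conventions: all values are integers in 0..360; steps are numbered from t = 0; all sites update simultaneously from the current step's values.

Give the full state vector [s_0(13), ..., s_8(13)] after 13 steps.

Simulating step by step:
t=0: [341, 128, 247, 297, 152, 99, 32, 117, 8]
t=1: [227, 228, 184, 263, 192, 211, 240, 233, 171]
t=2: [279, 288, 288, 281, 285, 288, 277, 282, 282]
t=3: [265, 264, 264, 266, 265, 264, 266, 266, 265]
t=4: [271, 271, 271, 271, 271, 271, 271, 271, 271]
t=5: [269, 269, 269, 269, 269, 269, 269, 269, 269]
t=6: [270, 270, 270, 270, 270, 270, 270, 270, 270]
t=7: [270, 270, 270, 270, 270, 270, 270, 270, 270]
t=8: [270, 270, 270, 270, 270, 270, 270, 270, 270]
t=9: [270, 270, 270, 270, 270, 270, 270, 270, 270]
t=10: [270, 270, 270, 270, 270, 270, 270, 270, 270]
t=11: [270, 270, 270, 270, 270, 270, 270, 270, 270]
t=12: [270, 270, 270, 270, 270, 270, 270, 270, 270]
t=13: [270, 270, 270, 270, 270, 270, 270, 270, 270]

Answer: [270, 270, 270, 270, 270, 270, 270, 270, 270]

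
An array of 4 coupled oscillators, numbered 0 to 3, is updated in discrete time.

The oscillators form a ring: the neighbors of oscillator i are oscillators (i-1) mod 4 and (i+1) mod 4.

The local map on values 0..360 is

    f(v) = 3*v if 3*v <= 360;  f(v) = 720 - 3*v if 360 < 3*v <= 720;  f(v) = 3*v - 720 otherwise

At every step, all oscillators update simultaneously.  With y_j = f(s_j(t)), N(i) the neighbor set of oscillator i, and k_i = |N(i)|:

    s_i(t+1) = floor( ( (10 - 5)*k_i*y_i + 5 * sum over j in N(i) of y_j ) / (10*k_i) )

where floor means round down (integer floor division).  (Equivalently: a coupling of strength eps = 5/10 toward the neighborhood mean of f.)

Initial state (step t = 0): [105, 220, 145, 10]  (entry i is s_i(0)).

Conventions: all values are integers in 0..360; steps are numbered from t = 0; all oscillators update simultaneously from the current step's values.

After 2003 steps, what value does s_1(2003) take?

Answer: s_1(2003) = 306
Key observation: The state at step 14, [342, 342, 342, 342], reappears at step 18: the system is in a cycle of period 4 from step 14 on.  Therefore the state at step 2003 equals the state at step 14 + ((2003 - 14) mod 4) = 15, which is [306, 306, 306, 306].

Derivation:
t=0: [105, 220, 145, 10]
t=1: [180, 180, 165, 165]
t=2: [191, 191, 213, 213]
t=3: [130, 130, 97, 97]
t=4: [320, 320, 300, 300]
t=5: [225, 225, 195, 195]
t=6: [67, 67, 112, 112]
t=7: [234, 234, 302, 302]
t=8: [60, 60, 144, 144]
t=9: [207, 207, 261, 261]
t=10: [90, 90, 72, 72]
t=11: [256, 256, 229, 229]
t=12: [44, 44, 36, 36]
t=13: [126, 126, 114, 114]
t=14: [342, 342, 342, 342]
t=15: [306, 306, 306, 306]
t=16: [198, 198, 198, 198]
t=17: [126, 126, 126, 126]
t=18: [342, 342, 342, 342]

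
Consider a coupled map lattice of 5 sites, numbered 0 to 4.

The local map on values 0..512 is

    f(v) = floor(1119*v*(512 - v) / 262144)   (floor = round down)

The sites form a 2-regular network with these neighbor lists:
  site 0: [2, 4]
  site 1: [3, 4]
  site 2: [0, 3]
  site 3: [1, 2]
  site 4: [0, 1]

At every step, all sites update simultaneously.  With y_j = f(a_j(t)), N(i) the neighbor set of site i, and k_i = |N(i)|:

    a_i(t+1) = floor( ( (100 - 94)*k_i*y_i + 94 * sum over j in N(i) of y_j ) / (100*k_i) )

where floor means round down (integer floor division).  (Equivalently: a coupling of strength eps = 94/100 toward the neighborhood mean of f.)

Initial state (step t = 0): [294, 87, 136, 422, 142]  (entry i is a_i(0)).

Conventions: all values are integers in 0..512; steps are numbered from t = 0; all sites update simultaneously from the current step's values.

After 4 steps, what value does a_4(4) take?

Simulating step by step:
t=0: [294, 87, 136, 422, 142]
t=1: [224, 190, 217, 185, 215]
t=2: [272, 264, 266, 266, 268]
t=3: [278, 279, 278, 279, 278]
t=4: [277, 277, 277, 277, 277]

Answer: a_4(4) = 277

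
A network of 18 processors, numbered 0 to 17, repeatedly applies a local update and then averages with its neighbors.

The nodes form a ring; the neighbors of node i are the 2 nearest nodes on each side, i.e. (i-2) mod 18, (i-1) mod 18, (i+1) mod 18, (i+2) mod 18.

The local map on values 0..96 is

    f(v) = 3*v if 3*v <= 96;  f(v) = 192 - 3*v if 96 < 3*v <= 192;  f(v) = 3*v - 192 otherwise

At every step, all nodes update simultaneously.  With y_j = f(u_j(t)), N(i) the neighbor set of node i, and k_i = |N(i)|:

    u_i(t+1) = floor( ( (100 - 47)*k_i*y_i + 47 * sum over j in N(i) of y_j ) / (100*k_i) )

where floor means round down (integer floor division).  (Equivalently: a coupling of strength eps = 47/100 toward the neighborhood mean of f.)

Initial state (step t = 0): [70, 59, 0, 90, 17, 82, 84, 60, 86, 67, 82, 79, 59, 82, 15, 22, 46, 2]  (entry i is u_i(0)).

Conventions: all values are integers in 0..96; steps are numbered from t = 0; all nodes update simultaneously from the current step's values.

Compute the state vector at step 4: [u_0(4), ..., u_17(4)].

Simulating step by step:
t=0: [70, 59, 0, 90, 17, 82, 84, 60, 86, 67, 82, 79, 59, 82, 15, 22, 46, 2]
t=1: [18, 19, 19, 55, 49, 52, 53, 28, 50, 25, 44, 39, 31, 48, 46, 53, 44, 21]
t=2: [56, 53, 51, 37, 41, 41, 41, 66, 51, 70, 65, 72, 77, 55, 56, 43, 55, 57]
t=3: [26, 36, 44, 67, 66, 63, 58, 26, 31, 18, 15, 22, 29, 31, 31, 45, 29, 28]
t=4: [78, 71, 52, 22, 13, 14, 30, 61, 72, 61, 59, 67, 81, 84, 87, 72, 82, 80]

Answer: [78, 71, 52, 22, 13, 14, 30, 61, 72, 61, 59, 67, 81, 84, 87, 72, 82, 80]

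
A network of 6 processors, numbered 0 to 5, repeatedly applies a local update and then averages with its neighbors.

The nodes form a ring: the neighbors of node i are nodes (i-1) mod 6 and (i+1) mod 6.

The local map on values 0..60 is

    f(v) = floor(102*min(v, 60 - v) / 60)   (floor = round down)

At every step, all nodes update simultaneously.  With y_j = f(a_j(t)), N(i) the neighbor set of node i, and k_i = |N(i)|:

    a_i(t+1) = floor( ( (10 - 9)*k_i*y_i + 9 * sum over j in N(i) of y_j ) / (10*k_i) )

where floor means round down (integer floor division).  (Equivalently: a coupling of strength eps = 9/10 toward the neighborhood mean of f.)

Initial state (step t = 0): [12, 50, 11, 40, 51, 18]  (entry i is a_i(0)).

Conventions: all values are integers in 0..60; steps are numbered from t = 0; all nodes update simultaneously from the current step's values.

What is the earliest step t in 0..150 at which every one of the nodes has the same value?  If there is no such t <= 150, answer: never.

Simulating step by step:
t=0: [12, 50, 11, 40, 51, 18]  (not all equal)
t=1: [23, 18, 24, 18, 30, 18]  (not all equal)
t=2: [30, 38, 31, 43, 32, 43]  (not all equal)
t=3: [34, 48, 34, 46, 29, 46]  (not all equal)
t=4: [23, 41, 23, 44, 25, 44]  (not all equal)
t=5: [30, 38, 30, 39, 28, 39]  (not all equal)
t=6: [37, 49, 37, 47, 36, 47]  (not all equal)
t=7: [21, 36, 21, 37, 23, 37]  (not all equal)
t=8: [39, 35, 39, 37, 39, 37]  (not all equal)
t=9: [39, 35, 39, 35, 38, 35]  (not all equal)
t=10: [41, 35, 41, 36, 41, 36]  (not all equal)
t=11: [40, 33, 40, 32, 39, 32]  (not all equal)
t=12: [44, 35, 44, 35, 45, 35]  (not all equal)
t=13: [40, 28, 40, 27, 40, 27]  (not all equal)
t=14: [44, 35, 44, 35, 43, 35]  (not all equal)
t=15: [40, 28, 40, 28, 40, 28]  (not all equal)
t=16: [45, 35, 45, 35, 45, 35]  (not all equal)
t=17: [40, 26, 40, 26, 40, 26]  (not all equal)
t=18: [43, 35, 43, 35, 43, 35]  (not all equal)
t=19: [40, 29, 40, 29, 40, 29]  (not all equal)
t=20: [47, 35, 47, 35, 47, 35]  (not all equal)
t=21: [40, 24, 40, 24, 40, 24]  (not all equal)
t=22: [39, 34, 39, 34, 39, 34]  (not all equal)
t=23: [43, 35, 43, 35, 43, 35]  (not all equal)

Answer: never
Key observation: The state at step 18 reappears at step 23 — the system is in a cycle of period 5 from step 18 on.  No step 0..23 is synchronized, and the cycle repeats forever, so no step up to 150 (or ever) has all nodes equal.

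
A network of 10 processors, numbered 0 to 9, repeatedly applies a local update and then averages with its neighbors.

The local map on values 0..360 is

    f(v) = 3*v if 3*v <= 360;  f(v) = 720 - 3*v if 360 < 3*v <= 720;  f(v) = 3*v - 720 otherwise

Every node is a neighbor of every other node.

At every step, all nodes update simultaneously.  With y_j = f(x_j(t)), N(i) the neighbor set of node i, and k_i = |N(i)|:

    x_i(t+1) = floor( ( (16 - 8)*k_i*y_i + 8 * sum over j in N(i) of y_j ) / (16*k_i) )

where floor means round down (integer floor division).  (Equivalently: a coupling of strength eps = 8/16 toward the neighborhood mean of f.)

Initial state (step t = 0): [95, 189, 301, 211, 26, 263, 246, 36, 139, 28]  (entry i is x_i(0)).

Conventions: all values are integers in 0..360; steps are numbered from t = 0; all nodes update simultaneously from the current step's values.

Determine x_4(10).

Simulating step by step:
t=0: [95, 189, 301, 211, 26, 263, 246, 36, 139, 28]
t=1: [202, 144, 157, 114, 110, 106, 84, 124, 210, 113]
t=2: [199, 276, 259, 300, 295, 289, 260, 303, 188, 299]
t=3: [130, 123, 101, 155, 149, 141, 102, 159, 145, 154]
t=4: [307, 317, 295, 274, 282, 293, 297, 269, 287, 275]
t=5: [172, 185, 156, 128, 138, 153, 158, 121, 145, 129]
t=6: [243, 225, 264, 301, 288, 268, 261, 311, 279, 300]
t=7: [65, 81, 93, 143, 125, 99, 89, 156, 113, 141]
t=8: [242, 263, 279, 285, 309, 287, 274, 267, 306, 287]
t=9: [69, 97, 118, 126, 158, 129, 111, 102, 154, 129]
t=10: [258, 296, 324, 318, 276, 314, 314, 302, 281, 314]

Answer: x_4(10) = 276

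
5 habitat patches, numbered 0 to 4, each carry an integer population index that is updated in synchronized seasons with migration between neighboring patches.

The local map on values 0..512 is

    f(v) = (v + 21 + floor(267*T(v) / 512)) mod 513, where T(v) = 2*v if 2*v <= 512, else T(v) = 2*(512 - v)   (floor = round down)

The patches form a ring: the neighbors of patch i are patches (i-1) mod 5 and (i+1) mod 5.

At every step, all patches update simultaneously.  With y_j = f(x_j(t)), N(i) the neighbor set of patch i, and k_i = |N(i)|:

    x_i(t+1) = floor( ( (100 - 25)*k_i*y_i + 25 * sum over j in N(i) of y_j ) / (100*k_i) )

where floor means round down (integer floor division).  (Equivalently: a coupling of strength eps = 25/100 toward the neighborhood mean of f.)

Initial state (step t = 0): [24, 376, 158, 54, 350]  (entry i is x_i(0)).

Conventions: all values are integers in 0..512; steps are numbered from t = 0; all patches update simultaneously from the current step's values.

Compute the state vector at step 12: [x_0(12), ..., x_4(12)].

Simulating step by step:
t=0: [24, 376, 158, 54, 350]
t=1: [58, 70, 276, 144, 44]
t=2: [138, 144, 82, 253, 139]
t=3: [303, 297, 183, 79, 268]
t=4: [28, 74, 321, 189, 48]
t=5: [94, 142, 93, 323, 149]
t=6: [239, 286, 199, 87, 273]
t=7: [389, 138, 348, 205, 110]
t=8: [87, 233, 112, 363, 241]
t=9: [210, 428, 252, 50, 28]
t=10: [350, 76, 34, 104, 130]
t=11: [77, 146, 118, 221, 246]
t=12: [174, 294, 295, 388, 88]

Answer: [174, 294, 295, 388, 88]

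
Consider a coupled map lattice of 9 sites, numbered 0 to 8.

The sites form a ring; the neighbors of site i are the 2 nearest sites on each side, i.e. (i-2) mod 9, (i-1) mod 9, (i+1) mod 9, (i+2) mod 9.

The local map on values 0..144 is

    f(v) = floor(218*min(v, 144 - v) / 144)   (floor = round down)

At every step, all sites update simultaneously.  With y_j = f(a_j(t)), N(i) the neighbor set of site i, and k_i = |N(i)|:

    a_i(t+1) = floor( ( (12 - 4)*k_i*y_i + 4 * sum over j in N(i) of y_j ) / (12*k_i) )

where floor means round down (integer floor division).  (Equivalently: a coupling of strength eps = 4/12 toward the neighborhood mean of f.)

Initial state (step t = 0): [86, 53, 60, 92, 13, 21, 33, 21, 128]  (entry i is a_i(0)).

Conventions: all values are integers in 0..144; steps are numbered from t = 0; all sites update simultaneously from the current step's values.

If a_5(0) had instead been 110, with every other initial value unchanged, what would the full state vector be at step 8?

Answer: [99, 102, 100, 101, 83, 74, 70, 70, 82]
Key observation: This trace re-runs the system from the modified initial state.

Derivation:
t=0: [86, 53, 60, 92, 13, 110, 33, 21, 128]
t=1: [76, 76, 82, 72, 35, 48, 43, 38, 36]
t=2: [93, 97, 92, 99, 62, 71, 62, 62, 63]
t=3: [79, 73, 77, 74, 90, 100, 94, 93, 91]
t=4: [95, 103, 99, 99, 82, 72, 75, 77, 83]
t=5: [76, 66, 70, 73, 91, 103, 102, 98, 89]
t=6: [97, 99, 102, 100, 81, 67, 66, 71, 83]
t=7: [74, 69, 67, 71, 90, 97, 98, 101, 90]
t=8: [99, 102, 100, 101, 83, 74, 70, 70, 82]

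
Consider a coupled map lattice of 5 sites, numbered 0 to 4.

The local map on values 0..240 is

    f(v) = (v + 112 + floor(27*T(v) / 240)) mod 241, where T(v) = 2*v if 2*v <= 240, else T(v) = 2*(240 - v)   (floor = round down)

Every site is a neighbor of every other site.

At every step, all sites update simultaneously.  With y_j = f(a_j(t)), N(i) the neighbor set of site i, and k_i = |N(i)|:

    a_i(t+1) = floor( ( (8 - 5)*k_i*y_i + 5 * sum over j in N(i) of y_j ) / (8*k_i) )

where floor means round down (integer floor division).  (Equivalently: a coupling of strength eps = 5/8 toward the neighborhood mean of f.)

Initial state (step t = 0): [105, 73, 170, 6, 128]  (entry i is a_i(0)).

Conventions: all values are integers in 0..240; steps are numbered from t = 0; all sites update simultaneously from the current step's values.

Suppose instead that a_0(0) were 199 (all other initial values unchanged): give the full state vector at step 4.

Simulating step by step:
t=0: [199, 73, 170, 6, 128]
t=1: [92, 118, 87, 100, 80]
t=2: [189, 144, 188, 191, 186]
t=3: [65, 57, 65, 65, 64]
t=4: [189, 187, 189, 189, 189]

Answer: [189, 187, 189, 189, 189]
Key observation: This trace re-runs the system from the modified initial state.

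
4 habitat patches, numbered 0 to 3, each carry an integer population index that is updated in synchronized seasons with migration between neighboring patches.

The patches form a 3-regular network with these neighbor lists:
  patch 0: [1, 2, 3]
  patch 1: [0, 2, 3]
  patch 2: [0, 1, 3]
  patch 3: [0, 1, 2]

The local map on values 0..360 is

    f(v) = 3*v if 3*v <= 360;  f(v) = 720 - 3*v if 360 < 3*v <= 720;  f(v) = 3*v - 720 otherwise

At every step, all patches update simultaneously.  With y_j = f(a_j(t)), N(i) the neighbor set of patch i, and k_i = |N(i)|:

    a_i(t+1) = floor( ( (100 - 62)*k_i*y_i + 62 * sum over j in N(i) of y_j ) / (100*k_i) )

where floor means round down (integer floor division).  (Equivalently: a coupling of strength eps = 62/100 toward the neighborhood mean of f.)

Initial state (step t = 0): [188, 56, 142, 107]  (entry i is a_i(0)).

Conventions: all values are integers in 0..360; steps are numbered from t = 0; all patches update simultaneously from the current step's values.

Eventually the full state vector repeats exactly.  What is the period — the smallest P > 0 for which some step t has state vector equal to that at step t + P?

Simulating step by step:
t=0: [188, 56, 142, 107]
t=1: [221, 223, 245, 249]
t=2: [40, 39, 33, 35]
t=3: [111, 111, 108, 109]
t=4: [329, 329, 328, 328]
t=5: [265, 265, 265, 265]
t=6: [75, 75, 75, 75]
t=7: [225, 225, 225, 225]
t=8: [45, 45, 45, 45]
t=9: [135, 135, 135, 135]
t=10: [315, 315, 315, 315]
t=11: [225, 225, 225, 225]

Answer: 4
Key observation: The state at step 7, [225, 225, 225, 225], reappears at step 11 — and no state repeats earlier — so the cycle the system enters has period 4.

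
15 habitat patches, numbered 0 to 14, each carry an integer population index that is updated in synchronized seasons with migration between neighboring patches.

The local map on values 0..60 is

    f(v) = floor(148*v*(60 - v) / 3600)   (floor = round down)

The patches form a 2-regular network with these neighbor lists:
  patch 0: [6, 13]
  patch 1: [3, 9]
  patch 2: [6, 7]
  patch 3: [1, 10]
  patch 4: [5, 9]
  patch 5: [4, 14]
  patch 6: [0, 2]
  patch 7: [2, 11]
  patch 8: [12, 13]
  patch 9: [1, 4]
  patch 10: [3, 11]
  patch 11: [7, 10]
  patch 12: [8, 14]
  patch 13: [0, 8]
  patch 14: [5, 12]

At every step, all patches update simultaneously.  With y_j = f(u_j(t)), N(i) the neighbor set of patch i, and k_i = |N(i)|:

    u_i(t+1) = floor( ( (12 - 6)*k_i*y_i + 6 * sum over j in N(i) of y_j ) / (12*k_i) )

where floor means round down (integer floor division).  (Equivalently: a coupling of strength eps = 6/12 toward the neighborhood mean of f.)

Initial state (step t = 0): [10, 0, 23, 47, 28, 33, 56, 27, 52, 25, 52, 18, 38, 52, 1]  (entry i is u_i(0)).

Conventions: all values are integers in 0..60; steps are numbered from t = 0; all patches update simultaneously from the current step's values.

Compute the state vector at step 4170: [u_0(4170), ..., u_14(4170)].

Simulating step by step:
t=0: [10, 0, 23, 47, 28, 33, 56, 27, 52, 25, 52, 18, 38, 52, 1]
t=1: [16, 15, 28, 16, 35, 27, 18, 34, 21, 26, 22, 28, 21, 17, 18]
t=2: [29, 29, 34, 29, 35, 34, 31, 36, 32, 33, 33, 35, 32, 30, 32]
t=3: [36, 36, 35, 36, 35, 35, 36, 35, 36, 35, 35, 35, 36, 36, 36]
t=4: [35, 35, 35, 35, 35, 35, 35, 35, 35, 35, 35, 35, 35, 35, 35]
t=5: [35, 35, 35, 35, 35, 35, 35, 35, 35, 35, 35, 35, 35, 35, 35]

Answer: [35, 35, 35, 35, 35, 35, 35, 35, 35, 35, 35, 35, 35, 35, 35]
Key observation: The state at step 4, [35, 35, 35, 35, 35, 35, 35, 35, 35, 35, 35, 35, 35, 35, 35], reappears at step 5: the system is in a cycle of period 1 from step 4 on.  Therefore the state at step 4170 equals the state at step 4 + ((4170 - 4) mod 1) = 4, which is [35, 35, 35, 35, 35, 35, 35, 35, 35, 35, 35, 35, 35, 35, 35].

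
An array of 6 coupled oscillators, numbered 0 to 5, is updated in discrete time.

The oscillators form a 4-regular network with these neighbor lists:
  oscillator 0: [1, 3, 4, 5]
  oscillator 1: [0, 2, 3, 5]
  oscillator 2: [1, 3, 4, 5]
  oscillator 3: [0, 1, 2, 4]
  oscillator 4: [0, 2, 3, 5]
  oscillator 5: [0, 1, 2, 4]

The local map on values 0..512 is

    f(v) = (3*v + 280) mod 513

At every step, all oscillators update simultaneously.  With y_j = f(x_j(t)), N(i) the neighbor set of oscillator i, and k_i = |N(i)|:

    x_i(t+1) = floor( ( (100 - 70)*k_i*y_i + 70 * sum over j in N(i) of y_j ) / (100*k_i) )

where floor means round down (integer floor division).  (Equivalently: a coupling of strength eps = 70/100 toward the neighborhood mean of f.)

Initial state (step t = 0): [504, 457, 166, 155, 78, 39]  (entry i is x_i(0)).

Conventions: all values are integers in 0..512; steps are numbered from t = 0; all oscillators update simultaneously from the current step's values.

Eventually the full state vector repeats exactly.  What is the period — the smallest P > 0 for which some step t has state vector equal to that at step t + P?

Simulating step by step:
t=0: [504, 457, 166, 155, 78, 39]
t=1: [205, 234, 209, 180, 201, 229]
t=2: [394, 409, 398, 374, 379, 418]
t=3: [438, 453, 441, 420, 426, 459]
t=4: [58, 71, 60, 41, 47, 77]
t=5: [456, 467, 457, 440, 446, 473]
t=6: [110, 119, 110, 95, 101, 125]
t=7: [97, 105, 97, 83, 88, 110]
t=8: [56, 64, 56, 44, 49, 69]
t=9: [449, 455, 449, 437, 442, 460]
t=10: [86, 92, 86, 76, 81, 97]
t=11: [115, 120, 115, 170, 110, 35]
t=12: [188, 193, 188, 161, 184, 193]
t=13: [319, 323, 319, 307, 315, 336]
t=14: [213, 217, 213, 200, 210, 226]
t=15: [406, 409, 406, 394, 403, 418]
t=16: [472, 474, 472, 461, 469, 482]
t=17: [155, 158, 155, 146, 153, 165]
t=18: [233, 235, 233, 224, 230, 241]
t=19: [464, 467, 464, 457, 462, 472]
t=20: [134, 136, 134, 127, 131, 140]
t=21: [167, 170, 167, 162, 165, 173]
t=22: [269, 271, 269, 264, 266, 273]
t=23: [59, 62, 59, 55, 57, 64]
t=24: [458, 460, 458, 453, 455, 462]
t=25: [113, 116, 113, 109, 111, 118]
t=26: [107, 109, 107, 102, 104, 111]
t=27: [86, 89, 86, 82, 84, 91]
t=28: [26, 28, 26, 21, 23, 30]
t=29: [356, 359, 356, 352, 354, 361]
t=30: [323, 325, 323, 318, 320, 327]
t=31: [221, 224, 221, 217, 219, 226]
t=32: [431, 433, 431, 426, 428, 435]
t=33: [32, 35, 32, 28, 30, 37]
t=34: [377, 379, 377, 372, 374, 381]
t=35: [383, 386, 383, 379, 381, 388]
t=36: [404, 406, 404, 399, 401, 408]
t=37: [464, 467, 464, 460, 462, 469]
t=38: [134, 136, 134, 129, 131, 138]
t=39: [167, 170, 167, 163, 165, 172]
t=40: [269, 271, 269, 264, 266, 273]

Answer: 18
Key observation: The state at step 22, [269, 271, 269, 264, 266, 273], reappears at step 40 — and no state repeats earlier — so the cycle the system enters has period 18.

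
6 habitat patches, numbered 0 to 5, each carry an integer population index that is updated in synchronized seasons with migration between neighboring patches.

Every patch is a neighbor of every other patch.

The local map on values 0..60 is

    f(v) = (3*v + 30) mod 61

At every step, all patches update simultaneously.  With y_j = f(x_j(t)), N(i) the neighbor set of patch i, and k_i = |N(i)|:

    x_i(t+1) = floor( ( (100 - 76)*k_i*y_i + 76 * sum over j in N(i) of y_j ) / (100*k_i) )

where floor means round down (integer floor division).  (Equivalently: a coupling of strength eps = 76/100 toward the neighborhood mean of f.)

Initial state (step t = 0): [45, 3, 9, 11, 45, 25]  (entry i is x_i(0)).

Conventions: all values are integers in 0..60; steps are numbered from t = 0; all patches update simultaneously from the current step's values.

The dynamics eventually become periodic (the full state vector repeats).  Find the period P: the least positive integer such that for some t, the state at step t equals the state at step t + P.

Simulating step by step:
t=0: [45, 3, 9, 11, 45, 25]
t=1: [38, 38, 39, 34, 38, 38]
t=2: [20, 20, 20, 19, 20, 20]
t=3: [28, 28, 28, 28, 28, 28]
t=4: [53, 53, 53, 53, 53, 53]
t=5: [6, 6, 6, 6, 6, 6]
t=6: [48, 48, 48, 48, 48, 48]
t=7: [52, 52, 52, 52, 52, 52]
t=8: [3, 3, 3, 3, 3, 3]
t=9: [39, 39, 39, 39, 39, 39]
t=10: [25, 25, 25, 25, 25, 25]
t=11: [44, 44, 44, 44, 44, 44]
t=12: [40, 40, 40, 40, 40, 40]
t=13: [28, 28, 28, 28, 28, 28]

Answer: 10
Key observation: The state at step 3, [28, 28, 28, 28, 28, 28], reappears at step 13 — and no state repeats earlier — so the cycle the system enters has period 10.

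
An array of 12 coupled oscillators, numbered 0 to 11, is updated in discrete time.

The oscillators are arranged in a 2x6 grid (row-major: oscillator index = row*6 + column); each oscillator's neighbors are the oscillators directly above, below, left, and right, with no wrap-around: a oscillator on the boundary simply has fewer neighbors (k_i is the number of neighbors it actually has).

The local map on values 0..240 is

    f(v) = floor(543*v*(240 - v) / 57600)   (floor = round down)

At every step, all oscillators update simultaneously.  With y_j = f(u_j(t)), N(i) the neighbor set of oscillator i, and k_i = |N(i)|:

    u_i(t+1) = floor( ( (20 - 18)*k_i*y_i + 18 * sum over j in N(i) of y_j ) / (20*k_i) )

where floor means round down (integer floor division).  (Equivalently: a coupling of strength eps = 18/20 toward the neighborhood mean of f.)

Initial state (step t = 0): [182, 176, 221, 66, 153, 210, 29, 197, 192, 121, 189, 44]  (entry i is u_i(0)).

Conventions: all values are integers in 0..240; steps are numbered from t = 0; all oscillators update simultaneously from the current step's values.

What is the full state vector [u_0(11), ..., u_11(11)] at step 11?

Simulating step by step:
t=0: [182, 176, 221, 66, 153, 210, 29, 197, 192, 121, 189, 44]
t=1: [83, 75, 93, 100, 89, 98, 85, 82, 84, 98, 111, 75]
t=2: [120, 123, 123, 128, 131, 122, 122, 121, 126, 129, 125, 130]
t=3: [135, 135, 135, 134, 134, 134, 135, 135, 134, 134, 134, 134]
t=4: [133, 133, 133, 133, 133, 133, 133, 133, 133, 133, 133, 133]
t=5: [134, 134, 134, 134, 134, 134, 134, 134, 134, 134, 134, 134]
t=6: [133, 133, 133, 133, 133, 133, 133, 133, 133, 133, 133, 133]
t=7: [134, 134, 134, 134, 134, 134, 134, 134, 134, 134, 134, 134]
t=8: [133, 133, 133, 133, 133, 133, 133, 133, 133, 133, 133, 133]
t=9: [134, 134, 134, 134, 134, 134, 134, 134, 134, 134, 134, 134]
t=10: [133, 133, 133, 133, 133, 133, 133, 133, 133, 133, 133, 133]
t=11: [134, 134, 134, 134, 134, 134, 134, 134, 134, 134, 134, 134]

Answer: [134, 134, 134, 134, 134, 134, 134, 134, 134, 134, 134, 134]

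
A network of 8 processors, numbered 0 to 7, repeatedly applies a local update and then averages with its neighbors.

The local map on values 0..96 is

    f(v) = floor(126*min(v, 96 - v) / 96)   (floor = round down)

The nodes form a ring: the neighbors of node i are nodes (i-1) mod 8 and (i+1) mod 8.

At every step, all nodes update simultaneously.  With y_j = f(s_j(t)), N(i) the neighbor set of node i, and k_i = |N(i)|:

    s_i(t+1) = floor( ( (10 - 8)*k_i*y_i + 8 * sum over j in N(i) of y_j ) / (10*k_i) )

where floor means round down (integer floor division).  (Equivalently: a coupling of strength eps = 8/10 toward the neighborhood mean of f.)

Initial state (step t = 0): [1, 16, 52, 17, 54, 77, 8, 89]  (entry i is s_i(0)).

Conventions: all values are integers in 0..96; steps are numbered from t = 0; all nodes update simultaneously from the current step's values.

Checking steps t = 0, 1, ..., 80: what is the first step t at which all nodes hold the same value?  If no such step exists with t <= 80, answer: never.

Simulating step by step:
t=0: [1, 16, 52, 17, 54, 77, 8, 89]  (not all equal)
t=1: [12, 27, 28, 49, 29, 30, 15, 6]  (not all equal)
t=2: [19, 27, 45, 41, 47, 30, 22, 15]  (not all equal)
t=3: [26, 40, 47, 58, 49, 43, 28, 24]  (not all equal)
t=4: [40, 48, 52, 58, 54, 50, 42, 34]  (not all equal)
t=5: [53, 56, 56, 54, 54, 56, 52, 51]  (not all equal)
t=6: [55, 53, 53, 53, 53, 55, 55, 57]  (not all equal)
t=7: [53, 54, 56, 56, 54, 54, 52, 52]  (not all equal)
t=8: [56, 54, 53, 53, 53, 55, 56, 56]  (not all equal)
t=9: [53, 54, 55, 56, 54, 53, 52, 52]  (not all equal)
t=10: [56, 54, 53, 53, 54, 56, 56, 56]  (not all equal)
t=11: [53, 54, 55, 55, 54, 53, 52, 52]  (not all equal)
t=12: [56, 54, 53, 53, 54, 56, 56, 56]  (not all equal)

Answer: never
Key observation: The state at step 10 reappears at step 12 — the system is in a cycle of period 2 from step 10 on.  No step 0..12 is synchronized, and the cycle repeats forever, so no step up to 80 (or ever) has all nodes equal.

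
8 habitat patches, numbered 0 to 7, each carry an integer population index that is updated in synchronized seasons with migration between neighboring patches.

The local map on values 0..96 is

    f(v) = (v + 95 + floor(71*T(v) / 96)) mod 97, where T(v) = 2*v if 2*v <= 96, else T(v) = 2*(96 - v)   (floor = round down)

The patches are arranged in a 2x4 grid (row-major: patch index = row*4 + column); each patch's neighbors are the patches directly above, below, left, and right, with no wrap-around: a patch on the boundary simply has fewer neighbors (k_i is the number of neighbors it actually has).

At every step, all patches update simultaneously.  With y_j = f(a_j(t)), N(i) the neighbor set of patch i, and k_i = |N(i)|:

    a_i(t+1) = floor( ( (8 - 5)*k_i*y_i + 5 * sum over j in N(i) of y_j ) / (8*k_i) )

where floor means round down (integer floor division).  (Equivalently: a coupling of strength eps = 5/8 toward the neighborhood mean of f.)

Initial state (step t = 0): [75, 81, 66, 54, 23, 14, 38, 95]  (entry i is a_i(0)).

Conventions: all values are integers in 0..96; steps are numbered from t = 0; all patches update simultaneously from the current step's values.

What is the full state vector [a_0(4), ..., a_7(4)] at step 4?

Answer: [61, 47, 59, 67, 60, 28, 32, 40]

Derivation:
t=0: [75, 81, 66, 54, 23, 14, 38, 95]
t=1: [21, 11, 27, 39, 32, 43, 63, 69]
t=2: [50, 34, 51, 58, 46, 26, 21, 36]
t=3: [37, 51, 37, 38, 30, 53, 53, 52]
t=4: [61, 47, 59, 67, 60, 28, 32, 40]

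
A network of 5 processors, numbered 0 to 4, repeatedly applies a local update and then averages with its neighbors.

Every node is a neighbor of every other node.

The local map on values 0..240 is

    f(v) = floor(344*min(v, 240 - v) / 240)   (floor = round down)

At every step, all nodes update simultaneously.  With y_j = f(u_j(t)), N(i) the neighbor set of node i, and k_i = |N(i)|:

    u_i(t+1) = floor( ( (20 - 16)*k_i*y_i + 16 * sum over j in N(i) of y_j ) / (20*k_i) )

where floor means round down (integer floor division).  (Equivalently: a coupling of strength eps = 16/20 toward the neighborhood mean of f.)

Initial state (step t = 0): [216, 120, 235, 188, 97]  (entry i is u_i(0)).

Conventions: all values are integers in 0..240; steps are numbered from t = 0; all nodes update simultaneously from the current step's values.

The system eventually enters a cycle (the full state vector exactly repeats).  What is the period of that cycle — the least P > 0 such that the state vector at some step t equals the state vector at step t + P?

Answer: 2
Key observation: The state at step 17, [161, 161, 161, 161, 161], reappears at step 19 — and no state repeats earlier — so the cycle the system enters has period 2.

Derivation:
t=0: [216, 120, 235, 188, 97]
t=1: [85, 85, 85, 85, 85]
t=2: [121, 121, 121, 121, 121]
t=3: [170, 170, 170, 170, 170]
t=4: [100, 100, 100, 100, 100]
t=5: [143, 143, 143, 143, 143]
t=6: [139, 139, 139, 139, 139]
t=7: [144, 144, 144, 144, 144]
t=8: [137, 137, 137, 137, 137]
t=9: [147, 147, 147, 147, 147]
t=10: [133, 133, 133, 133, 133]
t=11: [153, 153, 153, 153, 153]
t=12: [124, 124, 124, 124, 124]
t=13: [166, 166, 166, 166, 166]
t=14: [106, 106, 106, 106, 106]
t=15: [151, 151, 151, 151, 151]
t=16: [127, 127, 127, 127, 127]
t=17: [161, 161, 161, 161, 161]
t=18: [113, 113, 113, 113, 113]
t=19: [161, 161, 161, 161, 161]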